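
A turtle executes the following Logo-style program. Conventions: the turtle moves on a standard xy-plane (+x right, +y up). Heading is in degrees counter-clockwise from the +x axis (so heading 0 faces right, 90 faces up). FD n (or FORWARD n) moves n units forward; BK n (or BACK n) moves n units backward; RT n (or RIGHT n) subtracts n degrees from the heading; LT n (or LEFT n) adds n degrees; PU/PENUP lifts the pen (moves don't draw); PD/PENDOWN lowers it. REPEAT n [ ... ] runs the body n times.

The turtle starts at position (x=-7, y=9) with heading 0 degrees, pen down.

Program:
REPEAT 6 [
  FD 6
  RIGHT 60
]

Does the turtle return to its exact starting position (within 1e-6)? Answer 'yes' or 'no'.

Answer: yes

Derivation:
Executing turtle program step by step:
Start: pos=(-7,9), heading=0, pen down
REPEAT 6 [
  -- iteration 1/6 --
  FD 6: (-7,9) -> (-1,9) [heading=0, draw]
  RT 60: heading 0 -> 300
  -- iteration 2/6 --
  FD 6: (-1,9) -> (2,3.804) [heading=300, draw]
  RT 60: heading 300 -> 240
  -- iteration 3/6 --
  FD 6: (2,3.804) -> (-1,-1.392) [heading=240, draw]
  RT 60: heading 240 -> 180
  -- iteration 4/6 --
  FD 6: (-1,-1.392) -> (-7,-1.392) [heading=180, draw]
  RT 60: heading 180 -> 120
  -- iteration 5/6 --
  FD 6: (-7,-1.392) -> (-10,3.804) [heading=120, draw]
  RT 60: heading 120 -> 60
  -- iteration 6/6 --
  FD 6: (-10,3.804) -> (-7,9) [heading=60, draw]
  RT 60: heading 60 -> 0
]
Final: pos=(-7,9), heading=0, 6 segment(s) drawn

Start position: (-7, 9)
Final position: (-7, 9)
Distance = 0; < 1e-6 -> CLOSED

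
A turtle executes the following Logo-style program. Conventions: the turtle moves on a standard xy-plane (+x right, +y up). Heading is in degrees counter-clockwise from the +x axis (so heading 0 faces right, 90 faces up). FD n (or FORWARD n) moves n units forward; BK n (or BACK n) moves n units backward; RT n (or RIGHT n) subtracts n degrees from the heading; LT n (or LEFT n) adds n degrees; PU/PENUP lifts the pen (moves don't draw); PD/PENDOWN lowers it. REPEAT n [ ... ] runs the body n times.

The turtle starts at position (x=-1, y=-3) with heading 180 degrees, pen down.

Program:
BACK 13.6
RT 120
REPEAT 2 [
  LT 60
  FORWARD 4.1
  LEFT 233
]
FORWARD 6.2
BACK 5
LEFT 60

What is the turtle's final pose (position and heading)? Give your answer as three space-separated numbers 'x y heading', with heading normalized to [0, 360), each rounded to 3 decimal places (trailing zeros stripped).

Answer: 13.348 2.672 346

Derivation:
Executing turtle program step by step:
Start: pos=(-1,-3), heading=180, pen down
BK 13.6: (-1,-3) -> (12.6,-3) [heading=180, draw]
RT 120: heading 180 -> 60
REPEAT 2 [
  -- iteration 1/2 --
  LT 60: heading 60 -> 120
  FD 4.1: (12.6,-3) -> (10.55,0.551) [heading=120, draw]
  LT 233: heading 120 -> 353
  -- iteration 2/2 --
  LT 60: heading 353 -> 53
  FD 4.1: (10.55,0.551) -> (13.017,3.825) [heading=53, draw]
  LT 233: heading 53 -> 286
]
FD 6.2: (13.017,3.825) -> (14.726,-2.135) [heading=286, draw]
BK 5: (14.726,-2.135) -> (13.348,2.672) [heading=286, draw]
LT 60: heading 286 -> 346
Final: pos=(13.348,2.672), heading=346, 5 segment(s) drawn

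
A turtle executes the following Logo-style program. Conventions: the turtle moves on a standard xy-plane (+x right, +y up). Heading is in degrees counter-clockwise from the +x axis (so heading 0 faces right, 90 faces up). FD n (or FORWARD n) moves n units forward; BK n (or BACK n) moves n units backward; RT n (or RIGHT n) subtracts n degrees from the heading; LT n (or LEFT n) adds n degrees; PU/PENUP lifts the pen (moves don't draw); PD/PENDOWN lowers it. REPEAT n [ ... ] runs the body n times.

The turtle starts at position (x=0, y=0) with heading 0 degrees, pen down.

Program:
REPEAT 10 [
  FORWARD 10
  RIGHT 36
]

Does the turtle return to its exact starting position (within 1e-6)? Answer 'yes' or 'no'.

Answer: yes

Derivation:
Executing turtle program step by step:
Start: pos=(0,0), heading=0, pen down
REPEAT 10 [
  -- iteration 1/10 --
  FD 10: (0,0) -> (10,0) [heading=0, draw]
  RT 36: heading 0 -> 324
  -- iteration 2/10 --
  FD 10: (10,0) -> (18.09,-5.878) [heading=324, draw]
  RT 36: heading 324 -> 288
  -- iteration 3/10 --
  FD 10: (18.09,-5.878) -> (21.18,-15.388) [heading=288, draw]
  RT 36: heading 288 -> 252
  -- iteration 4/10 --
  FD 10: (21.18,-15.388) -> (18.09,-24.899) [heading=252, draw]
  RT 36: heading 252 -> 216
  -- iteration 5/10 --
  FD 10: (18.09,-24.899) -> (10,-30.777) [heading=216, draw]
  RT 36: heading 216 -> 180
  -- iteration 6/10 --
  FD 10: (10,-30.777) -> (0,-30.777) [heading=180, draw]
  RT 36: heading 180 -> 144
  -- iteration 7/10 --
  FD 10: (0,-30.777) -> (-8.09,-24.899) [heading=144, draw]
  RT 36: heading 144 -> 108
  -- iteration 8/10 --
  FD 10: (-8.09,-24.899) -> (-11.18,-15.388) [heading=108, draw]
  RT 36: heading 108 -> 72
  -- iteration 9/10 --
  FD 10: (-11.18,-15.388) -> (-8.09,-5.878) [heading=72, draw]
  RT 36: heading 72 -> 36
  -- iteration 10/10 --
  FD 10: (-8.09,-5.878) -> (0,0) [heading=36, draw]
  RT 36: heading 36 -> 0
]
Final: pos=(0,0), heading=0, 10 segment(s) drawn

Start position: (0, 0)
Final position: (0, 0)
Distance = 0; < 1e-6 -> CLOSED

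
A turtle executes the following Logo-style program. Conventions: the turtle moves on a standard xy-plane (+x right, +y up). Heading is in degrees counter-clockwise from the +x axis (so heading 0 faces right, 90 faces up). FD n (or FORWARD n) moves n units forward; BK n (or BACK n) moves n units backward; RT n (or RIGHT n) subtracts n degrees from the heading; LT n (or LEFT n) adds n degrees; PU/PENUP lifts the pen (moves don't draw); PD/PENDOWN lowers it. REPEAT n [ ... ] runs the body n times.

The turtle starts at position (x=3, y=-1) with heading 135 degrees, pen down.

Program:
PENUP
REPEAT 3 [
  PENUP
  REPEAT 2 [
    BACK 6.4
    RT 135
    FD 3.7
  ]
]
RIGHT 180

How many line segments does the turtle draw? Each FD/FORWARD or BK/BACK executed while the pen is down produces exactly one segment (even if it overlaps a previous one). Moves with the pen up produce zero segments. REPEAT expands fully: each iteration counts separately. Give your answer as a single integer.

Executing turtle program step by step:
Start: pos=(3,-1), heading=135, pen down
PU: pen up
REPEAT 3 [
  -- iteration 1/3 --
  PU: pen up
  REPEAT 2 [
    -- iteration 1/2 --
    BK 6.4: (3,-1) -> (7.525,-5.525) [heading=135, move]
    RT 135: heading 135 -> 0
    FD 3.7: (7.525,-5.525) -> (11.225,-5.525) [heading=0, move]
    -- iteration 2/2 --
    BK 6.4: (11.225,-5.525) -> (4.825,-5.525) [heading=0, move]
    RT 135: heading 0 -> 225
    FD 3.7: (4.825,-5.525) -> (2.209,-8.142) [heading=225, move]
  ]
  -- iteration 2/3 --
  PU: pen up
  REPEAT 2 [
    -- iteration 1/2 --
    BK 6.4: (2.209,-8.142) -> (6.735,-3.616) [heading=225, move]
    RT 135: heading 225 -> 90
    FD 3.7: (6.735,-3.616) -> (6.735,0.084) [heading=90, move]
    -- iteration 2/2 --
    BK 6.4: (6.735,0.084) -> (6.735,-6.316) [heading=90, move]
    RT 135: heading 90 -> 315
    FD 3.7: (6.735,-6.316) -> (9.351,-8.933) [heading=315, move]
  ]
  -- iteration 3/3 --
  PU: pen up
  REPEAT 2 [
    -- iteration 1/2 --
    BK 6.4: (9.351,-8.933) -> (4.825,-4.407) [heading=315, move]
    RT 135: heading 315 -> 180
    FD 3.7: (4.825,-4.407) -> (1.125,-4.407) [heading=180, move]
    -- iteration 2/2 --
    BK 6.4: (1.125,-4.407) -> (7.525,-4.407) [heading=180, move]
    RT 135: heading 180 -> 45
    FD 3.7: (7.525,-4.407) -> (10.142,-1.791) [heading=45, move]
  ]
]
RT 180: heading 45 -> 225
Final: pos=(10.142,-1.791), heading=225, 0 segment(s) drawn
Segments drawn: 0

Answer: 0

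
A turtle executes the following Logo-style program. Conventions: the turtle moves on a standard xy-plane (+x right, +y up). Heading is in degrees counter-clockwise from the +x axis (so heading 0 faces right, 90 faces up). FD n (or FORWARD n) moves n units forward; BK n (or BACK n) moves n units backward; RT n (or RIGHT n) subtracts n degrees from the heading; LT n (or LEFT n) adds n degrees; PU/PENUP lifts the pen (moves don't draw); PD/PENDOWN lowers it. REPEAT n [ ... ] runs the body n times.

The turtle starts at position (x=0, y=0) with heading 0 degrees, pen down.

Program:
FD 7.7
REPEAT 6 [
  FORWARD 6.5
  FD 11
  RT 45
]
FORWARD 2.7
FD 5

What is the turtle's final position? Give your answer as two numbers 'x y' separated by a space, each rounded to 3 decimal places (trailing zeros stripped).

Answer: -4.674 -22.174

Derivation:
Executing turtle program step by step:
Start: pos=(0,0), heading=0, pen down
FD 7.7: (0,0) -> (7.7,0) [heading=0, draw]
REPEAT 6 [
  -- iteration 1/6 --
  FD 6.5: (7.7,0) -> (14.2,0) [heading=0, draw]
  FD 11: (14.2,0) -> (25.2,0) [heading=0, draw]
  RT 45: heading 0 -> 315
  -- iteration 2/6 --
  FD 6.5: (25.2,0) -> (29.796,-4.596) [heading=315, draw]
  FD 11: (29.796,-4.596) -> (37.574,-12.374) [heading=315, draw]
  RT 45: heading 315 -> 270
  -- iteration 3/6 --
  FD 6.5: (37.574,-12.374) -> (37.574,-18.874) [heading=270, draw]
  FD 11: (37.574,-18.874) -> (37.574,-29.874) [heading=270, draw]
  RT 45: heading 270 -> 225
  -- iteration 4/6 --
  FD 6.5: (37.574,-29.874) -> (32.978,-34.471) [heading=225, draw]
  FD 11: (32.978,-34.471) -> (25.2,-42.249) [heading=225, draw]
  RT 45: heading 225 -> 180
  -- iteration 5/6 --
  FD 6.5: (25.2,-42.249) -> (18.7,-42.249) [heading=180, draw]
  FD 11: (18.7,-42.249) -> (7.7,-42.249) [heading=180, draw]
  RT 45: heading 180 -> 135
  -- iteration 6/6 --
  FD 6.5: (7.7,-42.249) -> (3.104,-37.653) [heading=135, draw]
  FD 11: (3.104,-37.653) -> (-4.674,-29.874) [heading=135, draw]
  RT 45: heading 135 -> 90
]
FD 2.7: (-4.674,-29.874) -> (-4.674,-27.174) [heading=90, draw]
FD 5: (-4.674,-27.174) -> (-4.674,-22.174) [heading=90, draw]
Final: pos=(-4.674,-22.174), heading=90, 15 segment(s) drawn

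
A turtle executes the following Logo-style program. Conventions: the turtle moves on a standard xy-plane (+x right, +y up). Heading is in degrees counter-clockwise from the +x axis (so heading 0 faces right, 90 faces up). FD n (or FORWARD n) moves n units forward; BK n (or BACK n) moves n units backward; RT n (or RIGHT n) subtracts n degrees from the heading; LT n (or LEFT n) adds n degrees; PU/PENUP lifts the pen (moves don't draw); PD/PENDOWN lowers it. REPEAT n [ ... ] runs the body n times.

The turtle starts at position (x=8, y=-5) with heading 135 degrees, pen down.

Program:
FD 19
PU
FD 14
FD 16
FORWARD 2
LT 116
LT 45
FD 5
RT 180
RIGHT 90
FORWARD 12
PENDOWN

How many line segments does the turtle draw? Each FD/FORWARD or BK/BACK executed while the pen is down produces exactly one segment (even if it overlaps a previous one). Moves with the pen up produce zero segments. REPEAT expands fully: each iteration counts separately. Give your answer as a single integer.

Executing turtle program step by step:
Start: pos=(8,-5), heading=135, pen down
FD 19: (8,-5) -> (-5.435,8.435) [heading=135, draw]
PU: pen up
FD 14: (-5.435,8.435) -> (-15.335,18.335) [heading=135, move]
FD 16: (-15.335,18.335) -> (-26.648,29.648) [heading=135, move]
FD 2: (-26.648,29.648) -> (-28.062,31.062) [heading=135, move]
LT 116: heading 135 -> 251
LT 45: heading 251 -> 296
FD 5: (-28.062,31.062) -> (-25.871,26.568) [heading=296, move]
RT 180: heading 296 -> 116
RT 90: heading 116 -> 26
FD 12: (-25.871,26.568) -> (-15.085,31.829) [heading=26, move]
PD: pen down
Final: pos=(-15.085,31.829), heading=26, 1 segment(s) drawn
Segments drawn: 1

Answer: 1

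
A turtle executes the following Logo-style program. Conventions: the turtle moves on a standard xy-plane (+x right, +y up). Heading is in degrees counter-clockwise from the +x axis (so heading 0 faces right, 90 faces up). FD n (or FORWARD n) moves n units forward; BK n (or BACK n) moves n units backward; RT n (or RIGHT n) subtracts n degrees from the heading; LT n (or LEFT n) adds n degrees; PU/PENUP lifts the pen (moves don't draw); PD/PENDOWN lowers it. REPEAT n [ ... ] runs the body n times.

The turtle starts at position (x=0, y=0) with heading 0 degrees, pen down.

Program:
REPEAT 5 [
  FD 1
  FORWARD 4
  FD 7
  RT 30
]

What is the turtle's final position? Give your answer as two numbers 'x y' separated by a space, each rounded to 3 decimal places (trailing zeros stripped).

Answer: 22.392 -38.785

Derivation:
Executing turtle program step by step:
Start: pos=(0,0), heading=0, pen down
REPEAT 5 [
  -- iteration 1/5 --
  FD 1: (0,0) -> (1,0) [heading=0, draw]
  FD 4: (1,0) -> (5,0) [heading=0, draw]
  FD 7: (5,0) -> (12,0) [heading=0, draw]
  RT 30: heading 0 -> 330
  -- iteration 2/5 --
  FD 1: (12,0) -> (12.866,-0.5) [heading=330, draw]
  FD 4: (12.866,-0.5) -> (16.33,-2.5) [heading=330, draw]
  FD 7: (16.33,-2.5) -> (22.392,-6) [heading=330, draw]
  RT 30: heading 330 -> 300
  -- iteration 3/5 --
  FD 1: (22.392,-6) -> (22.892,-6.866) [heading=300, draw]
  FD 4: (22.892,-6.866) -> (24.892,-10.33) [heading=300, draw]
  FD 7: (24.892,-10.33) -> (28.392,-16.392) [heading=300, draw]
  RT 30: heading 300 -> 270
  -- iteration 4/5 --
  FD 1: (28.392,-16.392) -> (28.392,-17.392) [heading=270, draw]
  FD 4: (28.392,-17.392) -> (28.392,-21.392) [heading=270, draw]
  FD 7: (28.392,-21.392) -> (28.392,-28.392) [heading=270, draw]
  RT 30: heading 270 -> 240
  -- iteration 5/5 --
  FD 1: (28.392,-28.392) -> (27.892,-29.258) [heading=240, draw]
  FD 4: (27.892,-29.258) -> (25.892,-32.722) [heading=240, draw]
  FD 7: (25.892,-32.722) -> (22.392,-38.785) [heading=240, draw]
  RT 30: heading 240 -> 210
]
Final: pos=(22.392,-38.785), heading=210, 15 segment(s) drawn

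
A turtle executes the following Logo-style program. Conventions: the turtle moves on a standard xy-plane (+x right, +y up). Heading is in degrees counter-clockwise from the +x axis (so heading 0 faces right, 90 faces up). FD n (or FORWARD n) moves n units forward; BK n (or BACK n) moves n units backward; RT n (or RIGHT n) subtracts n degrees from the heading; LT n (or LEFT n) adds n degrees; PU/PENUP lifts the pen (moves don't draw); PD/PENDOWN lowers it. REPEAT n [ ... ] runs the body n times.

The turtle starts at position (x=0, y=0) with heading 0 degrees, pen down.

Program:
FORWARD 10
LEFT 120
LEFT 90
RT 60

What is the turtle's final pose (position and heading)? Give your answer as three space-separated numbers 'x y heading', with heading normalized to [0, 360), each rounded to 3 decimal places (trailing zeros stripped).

Executing turtle program step by step:
Start: pos=(0,0), heading=0, pen down
FD 10: (0,0) -> (10,0) [heading=0, draw]
LT 120: heading 0 -> 120
LT 90: heading 120 -> 210
RT 60: heading 210 -> 150
Final: pos=(10,0), heading=150, 1 segment(s) drawn

Answer: 10 0 150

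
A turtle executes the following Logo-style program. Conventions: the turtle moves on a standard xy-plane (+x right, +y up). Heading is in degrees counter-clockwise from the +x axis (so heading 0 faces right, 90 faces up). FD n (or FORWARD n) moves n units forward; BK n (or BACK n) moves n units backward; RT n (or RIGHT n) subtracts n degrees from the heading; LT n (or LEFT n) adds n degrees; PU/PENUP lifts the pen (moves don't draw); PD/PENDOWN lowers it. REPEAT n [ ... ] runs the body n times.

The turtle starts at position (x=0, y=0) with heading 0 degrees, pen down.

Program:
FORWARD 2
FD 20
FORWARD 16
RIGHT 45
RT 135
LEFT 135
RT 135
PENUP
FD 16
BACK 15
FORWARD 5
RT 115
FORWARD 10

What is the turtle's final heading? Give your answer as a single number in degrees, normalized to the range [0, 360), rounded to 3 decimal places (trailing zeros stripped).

Executing turtle program step by step:
Start: pos=(0,0), heading=0, pen down
FD 2: (0,0) -> (2,0) [heading=0, draw]
FD 20: (2,0) -> (22,0) [heading=0, draw]
FD 16: (22,0) -> (38,0) [heading=0, draw]
RT 45: heading 0 -> 315
RT 135: heading 315 -> 180
LT 135: heading 180 -> 315
RT 135: heading 315 -> 180
PU: pen up
FD 16: (38,0) -> (22,0) [heading=180, move]
BK 15: (22,0) -> (37,0) [heading=180, move]
FD 5: (37,0) -> (32,0) [heading=180, move]
RT 115: heading 180 -> 65
FD 10: (32,0) -> (36.226,9.063) [heading=65, move]
Final: pos=(36.226,9.063), heading=65, 3 segment(s) drawn

Answer: 65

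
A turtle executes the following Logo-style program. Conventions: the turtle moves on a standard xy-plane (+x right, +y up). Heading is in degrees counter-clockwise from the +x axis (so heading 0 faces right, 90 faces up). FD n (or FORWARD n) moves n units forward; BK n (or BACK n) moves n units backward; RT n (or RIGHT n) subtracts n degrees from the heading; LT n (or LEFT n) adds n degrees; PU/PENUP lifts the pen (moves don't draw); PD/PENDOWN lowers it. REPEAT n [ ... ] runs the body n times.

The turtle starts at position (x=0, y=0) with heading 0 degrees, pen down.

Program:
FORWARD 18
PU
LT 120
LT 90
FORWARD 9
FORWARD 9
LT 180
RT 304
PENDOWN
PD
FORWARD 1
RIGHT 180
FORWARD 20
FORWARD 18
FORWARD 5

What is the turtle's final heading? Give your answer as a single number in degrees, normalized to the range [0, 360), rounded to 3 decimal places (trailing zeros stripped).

Answer: 266

Derivation:
Executing turtle program step by step:
Start: pos=(0,0), heading=0, pen down
FD 18: (0,0) -> (18,0) [heading=0, draw]
PU: pen up
LT 120: heading 0 -> 120
LT 90: heading 120 -> 210
FD 9: (18,0) -> (10.206,-4.5) [heading=210, move]
FD 9: (10.206,-4.5) -> (2.412,-9) [heading=210, move]
LT 180: heading 210 -> 30
RT 304: heading 30 -> 86
PD: pen down
PD: pen down
FD 1: (2.412,-9) -> (2.481,-8.002) [heading=86, draw]
RT 180: heading 86 -> 266
FD 20: (2.481,-8.002) -> (1.086,-27.954) [heading=266, draw]
FD 18: (1.086,-27.954) -> (-0.169,-45.91) [heading=266, draw]
FD 5: (-0.169,-45.91) -> (-0.518,-50.898) [heading=266, draw]
Final: pos=(-0.518,-50.898), heading=266, 5 segment(s) drawn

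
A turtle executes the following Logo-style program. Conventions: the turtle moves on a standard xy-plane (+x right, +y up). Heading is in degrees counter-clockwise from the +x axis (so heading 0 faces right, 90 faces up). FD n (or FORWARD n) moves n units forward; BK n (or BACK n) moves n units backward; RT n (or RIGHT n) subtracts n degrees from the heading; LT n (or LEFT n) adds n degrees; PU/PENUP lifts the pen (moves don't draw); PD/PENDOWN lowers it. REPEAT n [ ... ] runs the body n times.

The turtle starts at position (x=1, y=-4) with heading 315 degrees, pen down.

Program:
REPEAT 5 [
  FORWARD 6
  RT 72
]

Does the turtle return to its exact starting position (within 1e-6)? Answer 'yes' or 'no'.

Answer: yes

Derivation:
Executing turtle program step by step:
Start: pos=(1,-4), heading=315, pen down
REPEAT 5 [
  -- iteration 1/5 --
  FD 6: (1,-4) -> (5.243,-8.243) [heading=315, draw]
  RT 72: heading 315 -> 243
  -- iteration 2/5 --
  FD 6: (5.243,-8.243) -> (2.519,-13.589) [heading=243, draw]
  RT 72: heading 243 -> 171
  -- iteration 3/5 --
  FD 6: (2.519,-13.589) -> (-3.407,-12.65) [heading=171, draw]
  RT 72: heading 171 -> 99
  -- iteration 4/5 --
  FD 6: (-3.407,-12.65) -> (-4.346,-6.724) [heading=99, draw]
  RT 72: heading 99 -> 27
  -- iteration 5/5 --
  FD 6: (-4.346,-6.724) -> (1,-4) [heading=27, draw]
  RT 72: heading 27 -> 315
]
Final: pos=(1,-4), heading=315, 5 segment(s) drawn

Start position: (1, -4)
Final position: (1, -4)
Distance = 0; < 1e-6 -> CLOSED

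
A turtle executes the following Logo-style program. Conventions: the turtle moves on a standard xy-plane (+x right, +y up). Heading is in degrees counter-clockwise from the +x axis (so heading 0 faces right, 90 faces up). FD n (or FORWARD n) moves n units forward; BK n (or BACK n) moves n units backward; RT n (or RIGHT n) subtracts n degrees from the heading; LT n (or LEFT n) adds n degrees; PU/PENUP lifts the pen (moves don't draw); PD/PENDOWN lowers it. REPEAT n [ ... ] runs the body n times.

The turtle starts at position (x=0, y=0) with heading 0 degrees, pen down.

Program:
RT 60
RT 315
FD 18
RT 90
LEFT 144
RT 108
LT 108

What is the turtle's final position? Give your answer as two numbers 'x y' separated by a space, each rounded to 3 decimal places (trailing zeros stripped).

Answer: 17.387 -4.659

Derivation:
Executing turtle program step by step:
Start: pos=(0,0), heading=0, pen down
RT 60: heading 0 -> 300
RT 315: heading 300 -> 345
FD 18: (0,0) -> (17.387,-4.659) [heading=345, draw]
RT 90: heading 345 -> 255
LT 144: heading 255 -> 39
RT 108: heading 39 -> 291
LT 108: heading 291 -> 39
Final: pos=(17.387,-4.659), heading=39, 1 segment(s) drawn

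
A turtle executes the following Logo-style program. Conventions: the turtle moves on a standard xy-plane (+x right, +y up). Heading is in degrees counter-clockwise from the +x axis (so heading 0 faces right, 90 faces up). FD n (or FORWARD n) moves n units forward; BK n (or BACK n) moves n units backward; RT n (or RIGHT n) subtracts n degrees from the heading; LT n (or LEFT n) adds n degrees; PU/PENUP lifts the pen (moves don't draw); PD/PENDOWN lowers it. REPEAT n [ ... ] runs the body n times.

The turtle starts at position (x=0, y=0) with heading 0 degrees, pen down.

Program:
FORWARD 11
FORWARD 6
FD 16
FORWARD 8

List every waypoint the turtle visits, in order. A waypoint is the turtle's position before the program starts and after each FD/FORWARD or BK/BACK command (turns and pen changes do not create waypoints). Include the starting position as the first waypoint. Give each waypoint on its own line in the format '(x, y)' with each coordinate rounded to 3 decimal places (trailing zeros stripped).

Executing turtle program step by step:
Start: pos=(0,0), heading=0, pen down
FD 11: (0,0) -> (11,0) [heading=0, draw]
FD 6: (11,0) -> (17,0) [heading=0, draw]
FD 16: (17,0) -> (33,0) [heading=0, draw]
FD 8: (33,0) -> (41,0) [heading=0, draw]
Final: pos=(41,0), heading=0, 4 segment(s) drawn
Waypoints (5 total):
(0, 0)
(11, 0)
(17, 0)
(33, 0)
(41, 0)

Answer: (0, 0)
(11, 0)
(17, 0)
(33, 0)
(41, 0)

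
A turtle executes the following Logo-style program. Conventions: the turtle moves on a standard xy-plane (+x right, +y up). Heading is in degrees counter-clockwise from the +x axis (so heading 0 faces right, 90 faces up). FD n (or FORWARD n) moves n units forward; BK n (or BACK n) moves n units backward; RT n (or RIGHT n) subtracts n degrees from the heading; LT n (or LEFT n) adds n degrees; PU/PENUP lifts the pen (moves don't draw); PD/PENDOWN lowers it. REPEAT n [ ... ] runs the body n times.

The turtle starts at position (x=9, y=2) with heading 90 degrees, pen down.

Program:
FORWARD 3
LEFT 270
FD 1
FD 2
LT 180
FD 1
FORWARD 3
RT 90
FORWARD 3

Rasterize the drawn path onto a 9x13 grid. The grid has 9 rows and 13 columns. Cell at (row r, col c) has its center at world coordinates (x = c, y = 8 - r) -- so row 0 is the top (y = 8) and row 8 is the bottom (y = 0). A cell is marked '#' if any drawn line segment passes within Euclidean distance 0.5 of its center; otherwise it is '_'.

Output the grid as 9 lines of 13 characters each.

Answer: ________#____
________#____
________#____
________#####
_________#___
_________#___
_________#___
_____________
_____________

Derivation:
Segment 0: (9,2) -> (9,5)
Segment 1: (9,5) -> (10,5)
Segment 2: (10,5) -> (12,5)
Segment 3: (12,5) -> (11,5)
Segment 4: (11,5) -> (8,5)
Segment 5: (8,5) -> (8,8)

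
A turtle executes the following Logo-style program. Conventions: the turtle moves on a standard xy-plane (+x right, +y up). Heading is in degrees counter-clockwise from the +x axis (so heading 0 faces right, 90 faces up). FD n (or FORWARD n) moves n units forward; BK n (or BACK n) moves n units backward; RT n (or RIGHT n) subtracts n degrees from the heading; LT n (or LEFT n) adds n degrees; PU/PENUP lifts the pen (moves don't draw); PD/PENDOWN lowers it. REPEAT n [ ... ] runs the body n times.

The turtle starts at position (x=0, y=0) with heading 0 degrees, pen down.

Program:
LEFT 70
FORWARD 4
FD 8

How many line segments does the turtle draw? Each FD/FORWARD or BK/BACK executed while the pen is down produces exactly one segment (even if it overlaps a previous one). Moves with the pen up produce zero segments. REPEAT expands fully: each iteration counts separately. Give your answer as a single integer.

Answer: 2

Derivation:
Executing turtle program step by step:
Start: pos=(0,0), heading=0, pen down
LT 70: heading 0 -> 70
FD 4: (0,0) -> (1.368,3.759) [heading=70, draw]
FD 8: (1.368,3.759) -> (4.104,11.276) [heading=70, draw]
Final: pos=(4.104,11.276), heading=70, 2 segment(s) drawn
Segments drawn: 2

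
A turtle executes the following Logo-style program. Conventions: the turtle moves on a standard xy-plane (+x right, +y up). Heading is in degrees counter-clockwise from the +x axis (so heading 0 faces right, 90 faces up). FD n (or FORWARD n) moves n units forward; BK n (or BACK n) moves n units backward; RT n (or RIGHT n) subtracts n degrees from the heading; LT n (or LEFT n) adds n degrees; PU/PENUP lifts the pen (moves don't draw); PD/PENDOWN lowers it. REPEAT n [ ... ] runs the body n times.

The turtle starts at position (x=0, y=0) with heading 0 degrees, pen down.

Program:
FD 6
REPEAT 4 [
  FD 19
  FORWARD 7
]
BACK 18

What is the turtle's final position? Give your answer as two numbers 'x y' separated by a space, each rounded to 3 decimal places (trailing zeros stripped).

Executing turtle program step by step:
Start: pos=(0,0), heading=0, pen down
FD 6: (0,0) -> (6,0) [heading=0, draw]
REPEAT 4 [
  -- iteration 1/4 --
  FD 19: (6,0) -> (25,0) [heading=0, draw]
  FD 7: (25,0) -> (32,0) [heading=0, draw]
  -- iteration 2/4 --
  FD 19: (32,0) -> (51,0) [heading=0, draw]
  FD 7: (51,0) -> (58,0) [heading=0, draw]
  -- iteration 3/4 --
  FD 19: (58,0) -> (77,0) [heading=0, draw]
  FD 7: (77,0) -> (84,0) [heading=0, draw]
  -- iteration 4/4 --
  FD 19: (84,0) -> (103,0) [heading=0, draw]
  FD 7: (103,0) -> (110,0) [heading=0, draw]
]
BK 18: (110,0) -> (92,0) [heading=0, draw]
Final: pos=(92,0), heading=0, 10 segment(s) drawn

Answer: 92 0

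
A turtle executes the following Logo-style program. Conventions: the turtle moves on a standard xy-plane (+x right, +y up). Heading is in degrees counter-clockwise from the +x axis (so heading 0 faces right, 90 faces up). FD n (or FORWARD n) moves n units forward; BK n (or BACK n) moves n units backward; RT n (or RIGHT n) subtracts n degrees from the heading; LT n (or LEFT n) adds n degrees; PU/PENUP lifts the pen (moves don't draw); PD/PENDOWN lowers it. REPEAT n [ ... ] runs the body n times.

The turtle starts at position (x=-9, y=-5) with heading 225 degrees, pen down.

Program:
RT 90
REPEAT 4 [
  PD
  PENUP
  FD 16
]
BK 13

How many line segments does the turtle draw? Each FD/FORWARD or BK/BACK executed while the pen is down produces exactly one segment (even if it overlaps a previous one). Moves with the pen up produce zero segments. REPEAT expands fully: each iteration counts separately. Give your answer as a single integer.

Answer: 0

Derivation:
Executing turtle program step by step:
Start: pos=(-9,-5), heading=225, pen down
RT 90: heading 225 -> 135
REPEAT 4 [
  -- iteration 1/4 --
  PD: pen down
  PU: pen up
  FD 16: (-9,-5) -> (-20.314,6.314) [heading=135, move]
  -- iteration 2/4 --
  PD: pen down
  PU: pen up
  FD 16: (-20.314,6.314) -> (-31.627,17.627) [heading=135, move]
  -- iteration 3/4 --
  PD: pen down
  PU: pen up
  FD 16: (-31.627,17.627) -> (-42.941,28.941) [heading=135, move]
  -- iteration 4/4 --
  PD: pen down
  PU: pen up
  FD 16: (-42.941,28.941) -> (-54.255,40.255) [heading=135, move]
]
BK 13: (-54.255,40.255) -> (-45.062,31.062) [heading=135, move]
Final: pos=(-45.062,31.062), heading=135, 0 segment(s) drawn
Segments drawn: 0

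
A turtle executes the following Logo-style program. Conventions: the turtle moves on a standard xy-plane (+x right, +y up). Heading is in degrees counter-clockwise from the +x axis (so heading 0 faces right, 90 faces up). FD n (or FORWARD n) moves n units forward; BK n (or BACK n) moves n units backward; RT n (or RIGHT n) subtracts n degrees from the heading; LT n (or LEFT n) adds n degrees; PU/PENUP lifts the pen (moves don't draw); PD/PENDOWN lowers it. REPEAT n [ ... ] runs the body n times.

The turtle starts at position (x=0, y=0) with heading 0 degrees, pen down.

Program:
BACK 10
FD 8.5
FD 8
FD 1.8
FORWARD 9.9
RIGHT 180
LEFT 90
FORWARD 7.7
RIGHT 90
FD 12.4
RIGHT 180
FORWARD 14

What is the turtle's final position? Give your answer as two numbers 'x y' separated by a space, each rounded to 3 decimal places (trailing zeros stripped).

Answer: 19.8 -7.7

Derivation:
Executing turtle program step by step:
Start: pos=(0,0), heading=0, pen down
BK 10: (0,0) -> (-10,0) [heading=0, draw]
FD 8.5: (-10,0) -> (-1.5,0) [heading=0, draw]
FD 8: (-1.5,0) -> (6.5,0) [heading=0, draw]
FD 1.8: (6.5,0) -> (8.3,0) [heading=0, draw]
FD 9.9: (8.3,0) -> (18.2,0) [heading=0, draw]
RT 180: heading 0 -> 180
LT 90: heading 180 -> 270
FD 7.7: (18.2,0) -> (18.2,-7.7) [heading=270, draw]
RT 90: heading 270 -> 180
FD 12.4: (18.2,-7.7) -> (5.8,-7.7) [heading=180, draw]
RT 180: heading 180 -> 0
FD 14: (5.8,-7.7) -> (19.8,-7.7) [heading=0, draw]
Final: pos=(19.8,-7.7), heading=0, 8 segment(s) drawn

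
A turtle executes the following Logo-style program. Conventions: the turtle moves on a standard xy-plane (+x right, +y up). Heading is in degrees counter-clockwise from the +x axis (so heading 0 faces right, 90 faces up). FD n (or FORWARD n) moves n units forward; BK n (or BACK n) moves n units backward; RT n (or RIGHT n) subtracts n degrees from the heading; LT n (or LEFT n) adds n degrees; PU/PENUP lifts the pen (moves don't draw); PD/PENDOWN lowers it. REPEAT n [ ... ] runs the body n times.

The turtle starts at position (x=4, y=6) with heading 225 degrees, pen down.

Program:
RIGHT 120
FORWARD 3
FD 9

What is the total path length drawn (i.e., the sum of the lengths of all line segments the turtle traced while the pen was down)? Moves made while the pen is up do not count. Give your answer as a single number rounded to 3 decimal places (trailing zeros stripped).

Executing turtle program step by step:
Start: pos=(4,6), heading=225, pen down
RT 120: heading 225 -> 105
FD 3: (4,6) -> (3.224,8.898) [heading=105, draw]
FD 9: (3.224,8.898) -> (0.894,17.591) [heading=105, draw]
Final: pos=(0.894,17.591), heading=105, 2 segment(s) drawn

Segment lengths:
  seg 1: (4,6) -> (3.224,8.898), length = 3
  seg 2: (3.224,8.898) -> (0.894,17.591), length = 9
Total = 12

Answer: 12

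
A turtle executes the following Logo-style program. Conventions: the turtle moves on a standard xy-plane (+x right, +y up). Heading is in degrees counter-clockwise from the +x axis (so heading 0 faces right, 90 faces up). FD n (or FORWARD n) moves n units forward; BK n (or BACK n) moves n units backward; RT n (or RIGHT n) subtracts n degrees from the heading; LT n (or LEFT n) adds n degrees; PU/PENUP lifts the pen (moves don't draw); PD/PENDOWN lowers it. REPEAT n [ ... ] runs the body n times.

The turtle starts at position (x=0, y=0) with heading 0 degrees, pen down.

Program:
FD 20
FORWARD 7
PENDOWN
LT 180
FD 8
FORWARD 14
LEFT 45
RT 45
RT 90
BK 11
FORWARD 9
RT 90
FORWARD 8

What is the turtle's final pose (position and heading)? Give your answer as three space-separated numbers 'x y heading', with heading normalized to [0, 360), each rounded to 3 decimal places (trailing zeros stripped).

Answer: 13 -2 0

Derivation:
Executing turtle program step by step:
Start: pos=(0,0), heading=0, pen down
FD 20: (0,0) -> (20,0) [heading=0, draw]
FD 7: (20,0) -> (27,0) [heading=0, draw]
PD: pen down
LT 180: heading 0 -> 180
FD 8: (27,0) -> (19,0) [heading=180, draw]
FD 14: (19,0) -> (5,0) [heading=180, draw]
LT 45: heading 180 -> 225
RT 45: heading 225 -> 180
RT 90: heading 180 -> 90
BK 11: (5,0) -> (5,-11) [heading=90, draw]
FD 9: (5,-11) -> (5,-2) [heading=90, draw]
RT 90: heading 90 -> 0
FD 8: (5,-2) -> (13,-2) [heading=0, draw]
Final: pos=(13,-2), heading=0, 7 segment(s) drawn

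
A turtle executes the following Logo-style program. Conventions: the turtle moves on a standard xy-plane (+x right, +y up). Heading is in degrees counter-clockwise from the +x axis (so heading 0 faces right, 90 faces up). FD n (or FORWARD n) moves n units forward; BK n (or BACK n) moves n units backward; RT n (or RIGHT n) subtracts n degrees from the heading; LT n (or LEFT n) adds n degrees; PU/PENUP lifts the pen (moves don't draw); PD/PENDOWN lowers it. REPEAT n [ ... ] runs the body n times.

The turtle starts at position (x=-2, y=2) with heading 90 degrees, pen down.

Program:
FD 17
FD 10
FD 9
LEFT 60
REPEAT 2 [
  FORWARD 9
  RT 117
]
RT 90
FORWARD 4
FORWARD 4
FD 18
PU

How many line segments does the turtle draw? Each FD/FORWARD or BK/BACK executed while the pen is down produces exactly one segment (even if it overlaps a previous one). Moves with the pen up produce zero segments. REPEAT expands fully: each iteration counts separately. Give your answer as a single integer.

Executing turtle program step by step:
Start: pos=(-2,2), heading=90, pen down
FD 17: (-2,2) -> (-2,19) [heading=90, draw]
FD 10: (-2,19) -> (-2,29) [heading=90, draw]
FD 9: (-2,29) -> (-2,38) [heading=90, draw]
LT 60: heading 90 -> 150
REPEAT 2 [
  -- iteration 1/2 --
  FD 9: (-2,38) -> (-9.794,42.5) [heading=150, draw]
  RT 117: heading 150 -> 33
  -- iteration 2/2 --
  FD 9: (-9.794,42.5) -> (-2.246,47.402) [heading=33, draw]
  RT 117: heading 33 -> 276
]
RT 90: heading 276 -> 186
FD 4: (-2.246,47.402) -> (-6.224,46.984) [heading=186, draw]
FD 4: (-6.224,46.984) -> (-10.202,46.566) [heading=186, draw]
FD 18: (-10.202,46.566) -> (-28.104,44.684) [heading=186, draw]
PU: pen up
Final: pos=(-28.104,44.684), heading=186, 8 segment(s) drawn
Segments drawn: 8

Answer: 8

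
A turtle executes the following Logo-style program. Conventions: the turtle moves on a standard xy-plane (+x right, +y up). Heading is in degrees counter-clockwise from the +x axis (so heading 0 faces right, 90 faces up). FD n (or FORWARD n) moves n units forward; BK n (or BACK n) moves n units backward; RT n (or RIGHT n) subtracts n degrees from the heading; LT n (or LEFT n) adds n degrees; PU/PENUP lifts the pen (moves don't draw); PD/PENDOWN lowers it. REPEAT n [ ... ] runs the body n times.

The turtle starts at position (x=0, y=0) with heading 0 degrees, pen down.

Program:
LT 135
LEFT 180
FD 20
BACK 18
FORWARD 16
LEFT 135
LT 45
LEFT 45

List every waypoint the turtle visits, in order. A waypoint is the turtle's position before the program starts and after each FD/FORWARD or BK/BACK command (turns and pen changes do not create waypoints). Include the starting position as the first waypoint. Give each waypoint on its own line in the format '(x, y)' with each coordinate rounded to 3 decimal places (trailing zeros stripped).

Executing turtle program step by step:
Start: pos=(0,0), heading=0, pen down
LT 135: heading 0 -> 135
LT 180: heading 135 -> 315
FD 20: (0,0) -> (14.142,-14.142) [heading=315, draw]
BK 18: (14.142,-14.142) -> (1.414,-1.414) [heading=315, draw]
FD 16: (1.414,-1.414) -> (12.728,-12.728) [heading=315, draw]
LT 135: heading 315 -> 90
LT 45: heading 90 -> 135
LT 45: heading 135 -> 180
Final: pos=(12.728,-12.728), heading=180, 3 segment(s) drawn
Waypoints (4 total):
(0, 0)
(14.142, -14.142)
(1.414, -1.414)
(12.728, -12.728)

Answer: (0, 0)
(14.142, -14.142)
(1.414, -1.414)
(12.728, -12.728)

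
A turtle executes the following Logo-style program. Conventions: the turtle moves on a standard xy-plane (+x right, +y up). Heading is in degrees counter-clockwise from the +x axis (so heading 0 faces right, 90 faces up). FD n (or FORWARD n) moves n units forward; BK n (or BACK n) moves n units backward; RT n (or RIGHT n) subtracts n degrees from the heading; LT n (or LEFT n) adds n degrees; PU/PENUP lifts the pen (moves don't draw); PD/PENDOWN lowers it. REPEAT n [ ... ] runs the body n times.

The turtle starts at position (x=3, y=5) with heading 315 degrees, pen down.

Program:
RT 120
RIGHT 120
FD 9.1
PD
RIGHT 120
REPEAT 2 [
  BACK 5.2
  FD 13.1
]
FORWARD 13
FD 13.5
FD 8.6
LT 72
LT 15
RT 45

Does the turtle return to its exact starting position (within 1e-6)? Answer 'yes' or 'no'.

Answer: no

Derivation:
Executing turtle program step by step:
Start: pos=(3,5), heading=315, pen down
RT 120: heading 315 -> 195
RT 120: heading 195 -> 75
FD 9.1: (3,5) -> (5.355,13.79) [heading=75, draw]
PD: pen down
RT 120: heading 75 -> 315
REPEAT 2 [
  -- iteration 1/2 --
  BK 5.2: (5.355,13.79) -> (1.678,17.467) [heading=315, draw]
  FD 13.1: (1.678,17.467) -> (10.941,8.204) [heading=315, draw]
  -- iteration 2/2 --
  BK 5.2: (10.941,8.204) -> (7.264,11.881) [heading=315, draw]
  FD 13.1: (7.264,11.881) -> (16.528,2.618) [heading=315, draw]
]
FD 13: (16.528,2.618) -> (25.72,-6.575) [heading=315, draw]
FD 13.5: (25.72,-6.575) -> (35.266,-16.121) [heading=315, draw]
FD 8.6: (35.266,-16.121) -> (41.347,-22.202) [heading=315, draw]
LT 72: heading 315 -> 27
LT 15: heading 27 -> 42
RT 45: heading 42 -> 357
Final: pos=(41.347,-22.202), heading=357, 8 segment(s) drawn

Start position: (3, 5)
Final position: (41.347, -22.202)
Distance = 47.015; >= 1e-6 -> NOT closed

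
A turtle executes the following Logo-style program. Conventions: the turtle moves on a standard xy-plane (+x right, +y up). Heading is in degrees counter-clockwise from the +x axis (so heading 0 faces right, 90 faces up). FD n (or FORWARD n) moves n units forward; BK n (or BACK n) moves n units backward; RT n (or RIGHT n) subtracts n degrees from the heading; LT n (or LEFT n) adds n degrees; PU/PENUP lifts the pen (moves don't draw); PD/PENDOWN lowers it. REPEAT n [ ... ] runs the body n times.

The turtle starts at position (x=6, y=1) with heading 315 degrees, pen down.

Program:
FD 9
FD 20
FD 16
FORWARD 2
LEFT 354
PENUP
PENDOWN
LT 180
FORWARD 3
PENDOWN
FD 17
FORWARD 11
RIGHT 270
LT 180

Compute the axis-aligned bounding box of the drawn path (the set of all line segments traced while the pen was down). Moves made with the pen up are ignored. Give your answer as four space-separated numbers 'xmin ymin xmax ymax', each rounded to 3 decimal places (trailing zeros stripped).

Answer: 6 -32.234 39.234 1

Derivation:
Executing turtle program step by step:
Start: pos=(6,1), heading=315, pen down
FD 9: (6,1) -> (12.364,-5.364) [heading=315, draw]
FD 20: (12.364,-5.364) -> (26.506,-19.506) [heading=315, draw]
FD 16: (26.506,-19.506) -> (37.82,-30.82) [heading=315, draw]
FD 2: (37.82,-30.82) -> (39.234,-32.234) [heading=315, draw]
LT 354: heading 315 -> 309
PU: pen up
PD: pen down
LT 180: heading 309 -> 129
FD 3: (39.234,-32.234) -> (37.346,-29.903) [heading=129, draw]
PD: pen down
FD 17: (37.346,-29.903) -> (26.648,-16.691) [heading=129, draw]
FD 11: (26.648,-16.691) -> (19.725,-8.142) [heading=129, draw]
RT 270: heading 129 -> 219
LT 180: heading 219 -> 39
Final: pos=(19.725,-8.142), heading=39, 7 segment(s) drawn

Segment endpoints: x in {6, 12.364, 19.725, 26.506, 26.648, 37.346, 37.82, 39.234}, y in {-32.234, -30.82, -29.903, -19.506, -16.691, -8.142, -5.364, 1}
xmin=6, ymin=-32.234, xmax=39.234, ymax=1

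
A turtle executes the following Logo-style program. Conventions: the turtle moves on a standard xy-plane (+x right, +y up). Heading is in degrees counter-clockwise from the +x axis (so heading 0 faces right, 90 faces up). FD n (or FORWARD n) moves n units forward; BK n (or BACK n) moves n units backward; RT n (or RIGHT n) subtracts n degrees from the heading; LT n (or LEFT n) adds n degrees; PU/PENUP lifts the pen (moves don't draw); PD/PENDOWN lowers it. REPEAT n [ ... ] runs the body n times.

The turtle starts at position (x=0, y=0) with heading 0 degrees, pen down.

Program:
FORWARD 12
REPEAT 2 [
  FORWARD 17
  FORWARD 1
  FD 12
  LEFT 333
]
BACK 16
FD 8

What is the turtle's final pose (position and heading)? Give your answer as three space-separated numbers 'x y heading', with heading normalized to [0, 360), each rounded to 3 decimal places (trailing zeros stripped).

Answer: 64.028 -7.148 306

Derivation:
Executing turtle program step by step:
Start: pos=(0,0), heading=0, pen down
FD 12: (0,0) -> (12,0) [heading=0, draw]
REPEAT 2 [
  -- iteration 1/2 --
  FD 17: (12,0) -> (29,0) [heading=0, draw]
  FD 1: (29,0) -> (30,0) [heading=0, draw]
  FD 12: (30,0) -> (42,0) [heading=0, draw]
  LT 333: heading 0 -> 333
  -- iteration 2/2 --
  FD 17: (42,0) -> (57.147,-7.718) [heading=333, draw]
  FD 1: (57.147,-7.718) -> (58.038,-8.172) [heading=333, draw]
  FD 12: (58.038,-8.172) -> (68.73,-13.62) [heading=333, draw]
  LT 333: heading 333 -> 306
]
BK 16: (68.73,-13.62) -> (59.326,-0.675) [heading=306, draw]
FD 8: (59.326,-0.675) -> (64.028,-7.148) [heading=306, draw]
Final: pos=(64.028,-7.148), heading=306, 9 segment(s) drawn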